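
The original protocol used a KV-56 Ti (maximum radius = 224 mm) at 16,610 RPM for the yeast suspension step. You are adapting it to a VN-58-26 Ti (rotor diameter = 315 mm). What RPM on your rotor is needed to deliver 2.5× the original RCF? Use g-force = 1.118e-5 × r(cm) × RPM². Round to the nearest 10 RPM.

Original rotor: r = 224 mm = 22.4 cm
RCF_original = 1.118 × 10⁻⁵ × 22.4 × (16610)² = 1.118 × 10⁻⁵ × 22.4 × 275,892,100 ≈ 69,092.2 × g
Target RCF = 2.5 × 69,092.2 ≈ 172,730.5 × g
Your rotor: r = 315 mm / 2 = 157.5 mm = 15.75 cm
172,730.5 = 1.118 × 10⁻⁵ × 15.75 × N²
N² = 172,730.5 / (17.6085 × 10⁻⁵) = 980,949,541
N ≈ √980,949,541 ≈ 31,320.1

31320 RPM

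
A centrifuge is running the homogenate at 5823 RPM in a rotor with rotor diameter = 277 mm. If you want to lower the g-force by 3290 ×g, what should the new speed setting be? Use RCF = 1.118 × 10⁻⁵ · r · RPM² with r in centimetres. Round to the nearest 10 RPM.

≈ 3560 RPM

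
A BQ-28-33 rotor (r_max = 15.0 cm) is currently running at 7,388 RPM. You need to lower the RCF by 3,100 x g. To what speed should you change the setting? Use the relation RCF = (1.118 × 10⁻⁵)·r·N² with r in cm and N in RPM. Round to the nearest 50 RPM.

N₂ ≈ 6000 RPM

Current RCF = 1.118 × 10⁻⁵ × 15 × (7388)² = 1.118 × 10⁻⁵ × 15 × 54,582,544 ≈ 9,153.5 × g
Target RCF = 9,153.5 − 3,100 = 6,053.5 × g
N² = 6,053.5 / (16.77 × 10⁻⁵) = 36,097,197
N ≈ √36,097,197 ≈ 6,008.1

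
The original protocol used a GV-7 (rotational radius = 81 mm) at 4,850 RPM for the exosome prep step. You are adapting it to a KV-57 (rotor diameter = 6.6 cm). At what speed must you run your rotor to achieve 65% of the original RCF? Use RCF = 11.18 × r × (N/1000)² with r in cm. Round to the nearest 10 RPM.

≈ 6130 RPM

Original rotor: r = 81 mm = 8.1 cm
RCF = 11.18 × r × (N/1000)²
RCF_original = 11.18 × 8.1 × (4.85)² = 11.18 × 8.1 × 23.5225 ≈ 2,130.2 × g
Target RCF = 0.65 × 2,130.2 ≈ 1,384.6 × g
Your rotor: r = 6.6 / 2 = 3.3 cm
1,384.6 = 11.18 × 3.3 × (N/1000)²
(N/1000)² = 1,384.6 / 36.894 = 37.52914
N = 1000 × √37.52914 ≈ 6,126.1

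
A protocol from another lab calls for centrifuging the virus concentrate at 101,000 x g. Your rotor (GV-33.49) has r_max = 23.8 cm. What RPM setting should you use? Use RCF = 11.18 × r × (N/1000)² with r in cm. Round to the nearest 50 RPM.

19500 RPM

RCF = 11.18 × r × (N/1000)²
101,000 = 11.18 × 23.8 × (N/1000)²
(N/1000)² = 101,000 / 266.084 = 379.5794
N = 1000 × √379.5794 ≈ 19,482.8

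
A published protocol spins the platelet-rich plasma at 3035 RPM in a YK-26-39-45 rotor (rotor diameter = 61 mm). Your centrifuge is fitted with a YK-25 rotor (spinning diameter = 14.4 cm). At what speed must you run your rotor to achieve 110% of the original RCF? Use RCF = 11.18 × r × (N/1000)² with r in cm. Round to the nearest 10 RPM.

≈ 2070 RPM

Original rotor: r = 61 mm / 2 = 30.5 mm = 3.05 cm
RCF = 11.18 × r × (N/1000)²
RCF_original = 11.18 × 3.05 × (3.035)² = 11.18 × 3.05 × 9.211225 ≈ 314.1 × g
Target RCF = 1.1 × 314.1 ≈ 345.5 × g
Your rotor: r = 14.4 / 2 = 7.2 cm
345.5 = 11.18 × 7.2 × (N/1000)²
(N/1000)² = 345.5 / 80.496 = 4.292139
N = 1000 × √4.292139 ≈ 2,071.7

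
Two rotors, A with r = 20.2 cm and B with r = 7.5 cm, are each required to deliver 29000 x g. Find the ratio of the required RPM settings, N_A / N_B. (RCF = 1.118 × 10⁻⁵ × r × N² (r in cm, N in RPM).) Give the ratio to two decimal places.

At fixed RCF, N ∝ 1/√r, so N_A/N_B = √(r_B/r_A) = √(7.5/20.2) = √0.371287 = 0.6093.

0.61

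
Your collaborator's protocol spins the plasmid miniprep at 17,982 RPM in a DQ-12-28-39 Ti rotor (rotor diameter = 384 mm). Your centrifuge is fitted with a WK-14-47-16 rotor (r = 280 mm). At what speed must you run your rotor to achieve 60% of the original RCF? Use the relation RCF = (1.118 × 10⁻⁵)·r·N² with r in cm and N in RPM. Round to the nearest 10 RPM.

Original rotor: r = 384 mm / 2 = 192 mm = 19.2 cm
RCF_original = 1.118 × 10⁻⁵ × 19.2 × (17982)² = 1.118 × 10⁻⁵ × 19.2 × 323,352,324 ≈ 69,409.5 × g
Target RCF = 0.6 × 69,409.5 ≈ 41,645.7 × g
Your rotor: r = 280 mm = 28.0 cm
41,645.7 = 1.118 × 10⁻⁵ × 28 × N²
N² = 41,645.7 / (31.304 × 10⁻⁵) = 133,036,353
N ≈ √133,036,353 ≈ 11,534.1

≈ 11530 RPM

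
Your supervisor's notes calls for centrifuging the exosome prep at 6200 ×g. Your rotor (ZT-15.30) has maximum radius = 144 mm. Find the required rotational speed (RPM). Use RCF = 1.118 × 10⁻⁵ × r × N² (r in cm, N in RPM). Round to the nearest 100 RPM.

r = 144 mm = 14.4 cm
RCF = 1.118 × 10⁻⁵ × r × N²
6,200 = 1.118 × 10⁻⁵ × 14.4 × N²
N² = 6,200 / (16.0992 × 10⁻⁵) = 38,511,230
N ≈ √38,511,230 ≈ 6,205.7

6200 RPM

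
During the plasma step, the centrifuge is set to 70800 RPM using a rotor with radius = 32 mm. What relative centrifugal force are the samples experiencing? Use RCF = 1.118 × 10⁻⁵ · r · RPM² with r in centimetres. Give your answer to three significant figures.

≈ 179000 x g

r = 32 mm = 3.2 cm
RCF = 1.118 × 10⁻⁵ × 3.2 × (70800)² = 1.118 × 10⁻⁵ × 3.2 × 5,012,640,000 ≈ 179,332.2 × g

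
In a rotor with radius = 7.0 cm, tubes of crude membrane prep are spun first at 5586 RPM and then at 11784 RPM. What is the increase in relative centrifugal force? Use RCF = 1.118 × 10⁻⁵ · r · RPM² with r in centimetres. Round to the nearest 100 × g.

RCF₁ = 1.118 × 10⁻⁵ × 7 × (5586)² = 1.118 × 10⁻⁵ × 7 × 31,203,396 ≈ 2,442 × g
RCF₂ = 1.118 × 10⁻⁵ × 7 × (11784)² = 1.118 × 10⁻⁵ × 7 × 138,862,656 ≈ 10,867.4 × g
Increase = 10,867.4 − 2,442 = 8,425.4

≈ 8400 g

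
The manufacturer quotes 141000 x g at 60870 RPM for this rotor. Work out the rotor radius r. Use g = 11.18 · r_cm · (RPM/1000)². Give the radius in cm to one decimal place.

3.4 cm

141000 = 11.18 × r × (60.87)²
r = 141000 / (11.18 × 3705.1569) = 141000 / 41423.65 ≈ 3.404 cm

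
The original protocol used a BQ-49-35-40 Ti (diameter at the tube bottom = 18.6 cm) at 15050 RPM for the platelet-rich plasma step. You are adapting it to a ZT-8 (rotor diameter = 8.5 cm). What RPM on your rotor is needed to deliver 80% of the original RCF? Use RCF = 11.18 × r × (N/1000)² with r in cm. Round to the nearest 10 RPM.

Original rotor: r = 18.6 / 2 = 9.3 cm
RCF_original = 11.18 × 9.3 × (15.05)² = 11.18 × 9.3 × 226.5025 ≈ 23,550.4 × g
Target RCF = 0.8 × 23,550.4 ≈ 18,840.3 × g
Your rotor: r = 8.5 / 2 = 4.25 cm
18,840.3 = 11.18 × 4.25 × (N/1000)²
(N/1000)² = 18,840.3 / 47.515 = 396.5127
N = 1000 × √396.5127 ≈ 19,912.6

≈ 19910 RPM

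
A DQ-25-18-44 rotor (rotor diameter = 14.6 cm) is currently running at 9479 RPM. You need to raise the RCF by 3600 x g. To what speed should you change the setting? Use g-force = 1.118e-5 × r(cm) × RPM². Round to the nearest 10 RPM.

≈ 11570 RPM

r = 14.6 / 2 = 7.3 cm
Current RCF = 1.118 × 10⁻⁵ × 7.3 × (9479)² = 1.118 × 10⁻⁵ × 7.3 × 89,851,441 ≈ 7,333.1 × g
Target RCF = 7,333.1 + 3,600 = 10,933.1 × g
N² = 10,933.1 / (8.1614 × 10⁻⁵) = 133,961,085
N ≈ √133,961,085 ≈ 11,574.2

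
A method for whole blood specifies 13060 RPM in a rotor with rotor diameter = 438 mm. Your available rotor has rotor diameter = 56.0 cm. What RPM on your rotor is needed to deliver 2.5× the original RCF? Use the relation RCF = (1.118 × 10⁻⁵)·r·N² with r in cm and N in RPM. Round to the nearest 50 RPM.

Original rotor: r = 438 mm / 2 = 219 mm = 21.9 cm
RCF_original = 1.118 × 10⁻⁵ × 21.9 × (13060)² = 1.118 × 10⁻⁵ × 21.9 × 170,563,600 ≈ 41,761.1 × g
Target RCF = 2.5 × 41,761.1 ≈ 104,402.8 × g
Your rotor: r = 56.0 / 2 = 28 cm
104,402.8 = 1.118 × 10⁻⁵ × 28 × N²
N² = 104,402.8 / (31.304 × 10⁻⁵) = 333,512,650
N ≈ √333,512,650 ≈ 18,262.3

≈ 18250 RPM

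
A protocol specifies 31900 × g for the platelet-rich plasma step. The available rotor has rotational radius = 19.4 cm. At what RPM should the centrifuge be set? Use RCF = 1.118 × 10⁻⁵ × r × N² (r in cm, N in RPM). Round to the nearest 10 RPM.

31,900 = 1.118 × 10⁻⁵ × 19.4 × N²
N² = 31,900 / (21.6892 × 10⁻⁵) = 147,077,808
N ≈ √147,077,808 ≈ 12,127.6

≈ 12130 RPM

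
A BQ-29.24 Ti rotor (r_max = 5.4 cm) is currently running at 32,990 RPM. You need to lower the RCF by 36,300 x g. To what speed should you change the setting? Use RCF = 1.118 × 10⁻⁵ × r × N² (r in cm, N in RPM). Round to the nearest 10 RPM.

Current RCF = 1.118 × 10⁻⁵ × 5.4 × (32990)² = 1.118 × 10⁻⁵ × 5.4 × 1,088,340,100 ≈ 65,705.3 × g
Target RCF = 65,705.3 − 36,300 = 29,405.3 × g
N² = 29,405.3 / (6.0372 × 10⁻⁵) = 487,068,509
N ≈ √487,068,509 ≈ 22,069.6

≈ 22070 RPM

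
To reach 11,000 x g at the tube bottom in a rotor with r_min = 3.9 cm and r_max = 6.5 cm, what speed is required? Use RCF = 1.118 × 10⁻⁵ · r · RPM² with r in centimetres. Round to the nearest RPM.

≈ 12303 RPM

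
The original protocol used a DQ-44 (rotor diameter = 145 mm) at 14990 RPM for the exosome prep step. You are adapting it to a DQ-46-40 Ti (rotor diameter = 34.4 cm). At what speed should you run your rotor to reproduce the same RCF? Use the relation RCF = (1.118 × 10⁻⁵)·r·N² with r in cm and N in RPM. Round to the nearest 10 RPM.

Original rotor: r = 145 mm / 2 = 72.5 mm = 7.25 cm
RCF_original = 1.118 × 10⁻⁵ × 7.25 × (14990)² = 1.118 × 10⁻⁵ × 7.25 × 224,700,100 ≈ 18,213.1 × g
Your rotor: r = 34.4 / 2 = 17.2 cm
18,213.1 = 1.118 × 10⁻⁵ × 17.2 × N²
N² = 18,213.1 / (19.2296 × 10⁻⁵) = 94,713,879
N ≈ √94,713,879 ≈ 9,732.1

9730 RPM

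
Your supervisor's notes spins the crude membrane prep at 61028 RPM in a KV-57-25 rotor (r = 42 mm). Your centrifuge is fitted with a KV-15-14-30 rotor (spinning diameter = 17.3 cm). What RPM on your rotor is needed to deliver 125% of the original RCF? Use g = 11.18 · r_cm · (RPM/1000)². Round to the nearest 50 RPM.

Original rotor: r = 42 mm = 4.2 cm
RCF_original = 11.18 × 4.2 × (61.028)² = 11.18 × 4.2 × 3,724.416784 ≈ 174,883.7 × g
Target RCF = 1.25 × 174,883.7 ≈ 218,604.6 × g
Your rotor: r = 17.3 / 2 = 8.65 cm
218,604.6 = 11.18 × 8.65 × (N/1000)²
(N/1000)² = 218,604.6 / 96.707 = 2260.484
N = 1000 × √2260.484 ≈ 47,544.5

≈ 47550 RPM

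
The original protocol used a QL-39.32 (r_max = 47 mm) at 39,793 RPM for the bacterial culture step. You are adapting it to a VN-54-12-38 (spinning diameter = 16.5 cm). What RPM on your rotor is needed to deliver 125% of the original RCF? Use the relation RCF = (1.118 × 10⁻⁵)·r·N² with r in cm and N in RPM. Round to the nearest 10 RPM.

33580 RPM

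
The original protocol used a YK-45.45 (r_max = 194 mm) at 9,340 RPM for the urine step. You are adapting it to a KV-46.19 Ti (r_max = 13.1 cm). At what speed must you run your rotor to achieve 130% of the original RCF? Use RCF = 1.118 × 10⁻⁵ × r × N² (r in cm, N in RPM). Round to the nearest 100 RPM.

Original rotor: r = 194 mm = 19.4 cm
RCF_original = 1.118 × 10⁻⁵ × 19.4 × (9340)² = 1.118 × 10⁻⁵ × 19.4 × 87,235,600 ≈ 18,920.7 × g
Target RCF = 1.3 × 18,920.7 ≈ 24,596.9 × g
24,596.9 = 1.118 × 10⁻⁵ × 13.1 × N²
N² = 24,596.9 / (14.6458 × 10⁻⁵) = 167,945,076
N ≈ √167,945,076 ≈ 12,959.4

≈ 13000 RPM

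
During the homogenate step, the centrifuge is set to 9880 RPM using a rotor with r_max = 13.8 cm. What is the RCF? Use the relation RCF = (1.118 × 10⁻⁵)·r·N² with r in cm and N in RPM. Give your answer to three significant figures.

15100 × g

RCF = 1.118 × 10⁻⁵ × r × N²
RCF = 1.118 × 10⁻⁵ × 13.8 × (9880)² = 1.118 × 10⁻⁵ × 13.8 × 97,614,400 ≈ 15,060.3 × g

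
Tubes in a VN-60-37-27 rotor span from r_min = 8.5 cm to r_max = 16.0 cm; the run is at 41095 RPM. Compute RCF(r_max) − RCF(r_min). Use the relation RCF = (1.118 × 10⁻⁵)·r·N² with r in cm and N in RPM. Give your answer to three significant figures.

ΔRCF ≈ 142000 g

RCF_max = 1.118 × 10⁻⁵ × 16 × (41095)² = 1.118 × 10⁻⁵ × 16 × 1,688,799,025 ≈ 302,092.4 × g
RCF_min = 1.118 × 10⁻⁵ × 8.5 × (41095)² = 1.118 × 10⁻⁵ × 8.5 × 1,688,799,025 ≈ 160,486.6 × g
ΔRCF = 302,092.4 − 160,486.6 = 141,605.8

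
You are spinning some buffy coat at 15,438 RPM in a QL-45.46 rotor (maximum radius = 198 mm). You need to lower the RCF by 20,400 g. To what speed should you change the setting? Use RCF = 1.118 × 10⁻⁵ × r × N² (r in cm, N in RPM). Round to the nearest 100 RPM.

12100 RPM

r = 198 mm = 19.8 cm
Current RCF = 1.118 × 10⁻⁵ × 19.8 × (15438)² = 1.118 × 10⁻⁵ × 19.8 × 238,331,844 ≈ 52,758.1 × g
Target RCF = 52,758.1 − 20,400 = 32,358.1 × g
N² = 32,358.1 / (22.1364 × 10⁻⁵) = 146,175,982
N ≈ √146,175,982 ≈ 12,090.3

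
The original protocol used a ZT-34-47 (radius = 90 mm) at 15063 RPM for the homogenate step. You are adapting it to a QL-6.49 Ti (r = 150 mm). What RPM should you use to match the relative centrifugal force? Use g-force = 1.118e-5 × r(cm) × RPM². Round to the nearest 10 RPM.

Original rotor: r = 90 mm = 9.0 cm
RCF_original = 1.118 × 10⁻⁵ × 9 × (15063)² = 1.118 × 10⁻⁵ × 9 × 226,893,969 ≈ 22,830.1 × g
Your rotor: r = 150 mm = 15.0 cm
22,830.1 = 1.118 × 10⁻⁵ × 15 × N²
N² = 22,830.1 / (16.77 × 10⁻⁵) = 136,136,553
N ≈ √136,136,553 ≈ 11,667.8

11670 RPM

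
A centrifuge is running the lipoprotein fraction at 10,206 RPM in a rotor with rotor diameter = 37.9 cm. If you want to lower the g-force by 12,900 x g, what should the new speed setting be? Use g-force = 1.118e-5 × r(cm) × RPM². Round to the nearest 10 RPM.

r = 37.9 / 2 = 18.95 cm
Current RCF = 1.118 × 10⁻⁵ × 18.95 × (10206)² = 1.118 × 10⁻⁵ × 18.95 × 104,162,436 ≈ 22,068 × g
Target RCF = 22,068 − 12,900 = 9,168 × g
N² = 9,168 / (21.1861 × 10⁻⁵) = 43,273,656
N ≈ √43,273,656 ≈ 6,578.3

6580 RPM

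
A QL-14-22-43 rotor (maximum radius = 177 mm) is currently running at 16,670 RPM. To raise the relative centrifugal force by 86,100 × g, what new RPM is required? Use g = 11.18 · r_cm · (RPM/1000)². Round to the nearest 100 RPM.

N₂ ≈ 26700 RPM

r = 177 mm = 17.7 cm
Current RCF = 11.18 × 17.7 × (16.67)² = 11.18 × 17.7 × 277.8889 ≈ 54,990.3 × g
Target RCF = 54,990.3 + 86,100 = 141,090.3 × g
(N/1000)² = 141,090.3 / 197.886 = 712.9878
N = 1000 × √712.9878 ≈ 26,701.8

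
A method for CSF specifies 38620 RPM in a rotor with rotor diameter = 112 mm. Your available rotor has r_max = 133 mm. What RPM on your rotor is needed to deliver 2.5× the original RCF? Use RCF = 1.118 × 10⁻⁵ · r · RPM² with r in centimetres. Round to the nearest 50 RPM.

39600 RPM

Original rotor: r = 112 mm / 2 = 56 mm = 5.6 cm
RCF_original = 1.118 × 10⁻⁵ × 5.6 × (38620)² = 1.118 × 10⁻⁵ × 5.6 × 1,491,504,400 ≈ 93,380.1 × g
Target RCF = 2.5 × 93,380.1 ≈ 233,450.2 × g
Your rotor: r = 133 mm = 13.3 cm
233,450.2 = 1.118 × 10⁻⁵ × 13.3 × N²
N² = 233,450.2 / (14.8694 × 10⁻⁵) = 1,570,004,170
N ≈ √1,570,004,170 ≈ 39,623.3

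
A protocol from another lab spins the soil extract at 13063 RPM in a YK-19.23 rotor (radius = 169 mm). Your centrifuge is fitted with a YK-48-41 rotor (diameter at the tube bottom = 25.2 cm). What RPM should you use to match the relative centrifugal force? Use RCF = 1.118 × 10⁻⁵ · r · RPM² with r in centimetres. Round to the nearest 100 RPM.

≈ 15100 RPM

Original rotor: r = 169 mm = 16.9 cm
RCF_original = 1.118 × 10⁻⁵ × 16.9 × (13063)² = 1.118 × 10⁻⁵ × 16.9 × 170,641,969 ≈ 32,241.4 × g
Your rotor: r = 25.2 / 2 = 12.6 cm
32,241.4 = 1.118 × 10⁻⁵ × 12.6 × N²
N² = 32,241.4 / (14.0868 × 10⁻⁵) = 228,876,679
N ≈ √228,876,679 ≈ 15,128.7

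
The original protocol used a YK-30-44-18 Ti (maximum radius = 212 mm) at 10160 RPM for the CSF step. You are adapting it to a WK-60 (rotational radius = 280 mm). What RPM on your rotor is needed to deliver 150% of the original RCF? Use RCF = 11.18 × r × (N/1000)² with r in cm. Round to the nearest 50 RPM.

Original rotor: r = 212 mm = 21.2 cm
RCF = 11.18 × r × (N/1000)²
RCF_original = 11.18 × 21.2 × (10.16)² = 11.18 × 21.2 × 103.2256 ≈ 24,466.1 × g
Target RCF = 1.5 × 24,466.1 ≈ 36,699.1 × g
Your rotor: r = 280 mm = 28.0 cm
36,699.1 = 11.18 × 28 × (N/1000)²
(N/1000)² = 36,699.1 / 313.04 = 117.2345
N = 1000 × √117.2345 ≈ 10,827.5

10850 RPM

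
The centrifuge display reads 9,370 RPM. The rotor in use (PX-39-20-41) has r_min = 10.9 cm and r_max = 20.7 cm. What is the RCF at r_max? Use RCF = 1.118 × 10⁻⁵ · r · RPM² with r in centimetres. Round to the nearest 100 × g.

Use r_max = 20.7 cm.
RCF = 1.118 × 10⁻⁵ × r × N²
RCF = 1.118 × 10⁻⁵ × 20.7 × (9370)² = 1.118 × 10⁻⁵ × 20.7 × 87,796,900 ≈ 20,318.5 × g

RCF ≈ 20300 x g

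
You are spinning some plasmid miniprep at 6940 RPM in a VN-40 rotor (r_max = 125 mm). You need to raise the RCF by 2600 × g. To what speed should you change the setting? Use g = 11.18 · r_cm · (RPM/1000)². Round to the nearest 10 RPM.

r = 125 mm = 12.5 cm
Current RCF = 11.18 × 12.5 × (6.94)² = 11.18 × 12.5 × 48.1636 ≈ 6,730.9 × g
Target RCF = 6,730.9 + 2,600 = 9,330.9 × g
(N/1000)² = 9,330.9 / 139.75 = 66.76852
N = 1000 × √66.76852 ≈ 8,171.2

N₂ ≈ 8170 RPM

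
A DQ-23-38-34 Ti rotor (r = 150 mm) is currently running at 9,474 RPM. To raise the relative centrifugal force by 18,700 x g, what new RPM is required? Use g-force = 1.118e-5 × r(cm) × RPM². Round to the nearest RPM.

r = 150 mm = 15.0 cm
Current RCF = 1.118 × 10⁻⁵ × 15 × (9474)² = 1.118 × 10⁻⁵ × 15 × 89,756,676 ≈ 15,052.2 × g
Target RCF = 15,052.2 + 18,700 = 33,752.2 × g
N² = 33,752.2 / (16.77 × 10⁻⁵) = 201,265,355
N ≈ √201,265,355 ≈ 14,186.8

N₂ ≈ 14187 RPM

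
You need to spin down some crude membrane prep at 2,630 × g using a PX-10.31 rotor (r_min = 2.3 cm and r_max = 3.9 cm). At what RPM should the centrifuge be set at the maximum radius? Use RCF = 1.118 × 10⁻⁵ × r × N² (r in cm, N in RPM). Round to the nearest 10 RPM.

N ≈ 7770 RPM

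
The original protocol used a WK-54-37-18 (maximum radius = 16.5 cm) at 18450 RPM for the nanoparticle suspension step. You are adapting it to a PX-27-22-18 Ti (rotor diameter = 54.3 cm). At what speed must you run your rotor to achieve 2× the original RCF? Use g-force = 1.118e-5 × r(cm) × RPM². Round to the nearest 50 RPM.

RCF_original = 1.118 × 10⁻⁵ × 16.5 × (18450)² = 1.118 × 10⁻⁵ × 16.5 × 340,402,500 ≈ 62,794 × g
Target RCF = 2 × 62,794 ≈ 125,588 × g
Your rotor: r = 54.3 / 2 = 27.15 cm
125,588 = 1.118 × 10⁻⁵ × 27.15 × N²
N² = 125,588 / (30.3537 × 10⁻⁵) = 413,748,571
N ≈ √413,748,571 ≈ 20,340.8

20350 RPM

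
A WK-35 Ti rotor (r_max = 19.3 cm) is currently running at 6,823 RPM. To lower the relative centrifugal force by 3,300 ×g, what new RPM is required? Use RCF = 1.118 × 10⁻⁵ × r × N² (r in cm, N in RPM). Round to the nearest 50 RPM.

5600 RPM

Current RCF = 1.118 × 10⁻⁵ × 19.3 × (6823)² = 1.118 × 10⁻⁵ × 19.3 × 46,553,329 ≈ 10,045 × g
Target RCF = 10,045 − 3,300 = 6,745 × g
N² = 6,745 / (21.5774 × 10⁻⁵) = 31,259,559
N ≈ √31,259,559 ≈ 5,591.0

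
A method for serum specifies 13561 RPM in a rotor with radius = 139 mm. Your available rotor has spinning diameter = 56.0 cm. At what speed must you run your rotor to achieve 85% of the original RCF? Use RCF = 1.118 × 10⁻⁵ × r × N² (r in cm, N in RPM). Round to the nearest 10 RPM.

Original rotor: r = 139 mm = 13.9 cm
RCF_original = 1.118 × 10⁻⁵ × 13.9 × (13561)² = 1.118 × 10⁻⁵ × 13.9 × 183,900,721 ≈ 28,578.5 × g
Target RCF = 0.85 × 28,578.5 ≈ 24,291.7 × g
Your rotor: r = 56.0 / 2 = 28 cm
24,291.7 = 1.118 × 10⁻⁵ × 28 × N²
N² = 24,291.7 / (31.304 × 10⁻⁵) = 77,599,348
N ≈ √77,599,348 ≈ 8,809.0

≈ 8810 RPM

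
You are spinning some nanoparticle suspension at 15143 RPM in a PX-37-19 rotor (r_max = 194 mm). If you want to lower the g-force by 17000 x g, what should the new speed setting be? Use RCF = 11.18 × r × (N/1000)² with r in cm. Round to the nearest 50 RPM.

r = 194 mm = 19.4 cm
Current RCF = 11.18 × 19.4 × (15.143)² = 11.18 × 19.4 × 229.310449 ≈ 49,735.6 × g
Target RCF = 49,735.6 − 17,000 = 32,735.6 × g
(N/1000)² = 32,735.6 / 216.892 = 150.9304
N = 1000 × √150.9304 ≈ 12,285.4

N₂ ≈ 12300 RPM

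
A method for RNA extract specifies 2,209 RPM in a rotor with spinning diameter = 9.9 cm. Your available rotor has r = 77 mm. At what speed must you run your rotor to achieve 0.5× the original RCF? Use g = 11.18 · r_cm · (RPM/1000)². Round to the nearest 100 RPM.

≈ 1300 RPM

Original rotor: r = 9.9 / 2 = 4.95 cm
RCF_original = 11.18 × 4.95 × (2.209)² = 11.18 × 4.95 × 4.879681 ≈ 270 × g
Target RCF = 0.5 × 270 ≈ 135 × g
Your rotor: r = 77 mm = 7.7 cm
135 = 11.18 × 7.7 × (N/1000)²
(N/1000)² = 135 / 86.086 = 1.568199
N = 1000 × √1.568199 ≈ 1,252.3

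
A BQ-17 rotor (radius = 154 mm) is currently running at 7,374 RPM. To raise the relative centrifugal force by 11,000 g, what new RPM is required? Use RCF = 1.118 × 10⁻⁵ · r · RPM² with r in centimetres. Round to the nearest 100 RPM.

N₂ ≈ 10900 RPM

r = 154 mm = 15.4 cm
Current RCF = 1.118 × 10⁻⁵ × 15.4 × (7374)² = 1.118 × 10⁻⁵ × 15.4 × 54,375,876 ≈ 9,362 × g
Target RCF = 9,362 + 11,000 = 20,362 × g
N² = 20,362 / (17.2172 × 10⁻⁵) = 118,265,455
N ≈ √118,265,455 ≈ 10,875.0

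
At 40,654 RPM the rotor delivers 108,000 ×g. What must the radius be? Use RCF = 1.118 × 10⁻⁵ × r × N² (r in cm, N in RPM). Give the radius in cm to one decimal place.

≈ 5.8 cm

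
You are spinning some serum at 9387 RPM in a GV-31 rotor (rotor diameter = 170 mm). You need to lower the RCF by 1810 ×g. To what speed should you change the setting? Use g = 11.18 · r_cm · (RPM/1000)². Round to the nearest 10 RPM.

≈ 8310 RPM

r = 170 mm / 2 = 85 mm = 8.5 cm
Current RCF = 11.18 × 8.5 × (9.387)² = 11.18 × 8.5 × 88.115769 ≈ 8,373.6 × g
Target RCF = 8,373.6 − 1,810 = 6,563.6 × g
(N/1000)² = 6,563.6 / 95.03 = 69.06872
N = 1000 × √69.06872 ≈ 8,310.8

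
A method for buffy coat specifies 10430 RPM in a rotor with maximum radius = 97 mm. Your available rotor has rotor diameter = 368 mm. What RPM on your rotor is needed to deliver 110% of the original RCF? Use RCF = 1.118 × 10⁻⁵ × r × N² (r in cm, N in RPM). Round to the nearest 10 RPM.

7940 RPM

Original rotor: r = 97 mm = 9.7 cm
RCF = 1.118 × 10⁻⁵ × r × N²
RCF_original = 1.118 × 10⁻⁵ × 9.7 × (10430)² = 1.118 × 10⁻⁵ × 9.7 × 108,784,900 ≈ 11,797.3 × g
Target RCF = 1.1 × 11,797.3 ≈ 12,977 × g
Your rotor: r = 368 mm / 2 = 184 mm = 18.4 cm
12,977 = 1.118 × 10⁻⁵ × 18.4 × N²
N² = 12,977 / (20.5712 × 10⁻⁵) = 63,083,340
N ≈ √63,083,340 ≈ 7,942.5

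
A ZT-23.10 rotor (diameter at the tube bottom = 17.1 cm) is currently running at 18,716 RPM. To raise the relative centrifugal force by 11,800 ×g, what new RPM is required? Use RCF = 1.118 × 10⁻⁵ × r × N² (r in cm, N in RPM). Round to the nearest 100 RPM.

r = 17.1 / 2 = 8.55 cm
Current RCF = 1.118 × 10⁻⁵ × 8.55 × (18716)² = 1.118 × 10⁻⁵ × 8.55 × 350,288,656 ≈ 33,483.7 × g
Target RCF = 33,483.7 + 11,800 = 45,283.7 × g
N² = 45,283.7 / (9.5589 × 10⁻⁵) = 473,733,379
N ≈ √473,733,379 ≈ 21,765.4

21800 RPM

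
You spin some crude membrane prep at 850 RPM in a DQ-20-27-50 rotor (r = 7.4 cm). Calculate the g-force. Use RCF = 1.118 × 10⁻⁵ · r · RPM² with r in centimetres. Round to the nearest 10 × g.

RCF = 1.118 × 10⁻⁵ × r × N²
RCF = 1.118 × 10⁻⁵ × 7.4 × (850)² = 1.118 × 10⁻⁵ × 7.4 × 722,500 ≈ 59.8 × g

RCF ≈ 60 × g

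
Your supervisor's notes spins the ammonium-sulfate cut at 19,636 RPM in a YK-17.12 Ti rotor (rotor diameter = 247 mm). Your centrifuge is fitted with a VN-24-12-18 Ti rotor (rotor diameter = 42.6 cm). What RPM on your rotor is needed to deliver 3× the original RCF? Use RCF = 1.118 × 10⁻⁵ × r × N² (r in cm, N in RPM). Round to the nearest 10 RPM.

25900 RPM

Original rotor: r = 247 mm / 2 = 123.5 mm = 12.35 cm
RCF = 1.118 × 10⁻⁵ × r × N²
RCF_original = 1.118 × 10⁻⁵ × 12.35 × (19636)² = 1.118 × 10⁻⁵ × 12.35 × 385,572,496 ≈ 53,237.2 × g
Target RCF = 3 × 53,237.2 ≈ 159,711.6 × g
Your rotor: r = 42.6 / 2 = 21.3 cm
159,711.6 = 1.118 × 10⁻⁵ × 21.3 × N²
N² = 159,711.6 / (23.8134 × 10⁻⁵) = 670,679,533
N ≈ √670,679,533 ≈ 25,897.5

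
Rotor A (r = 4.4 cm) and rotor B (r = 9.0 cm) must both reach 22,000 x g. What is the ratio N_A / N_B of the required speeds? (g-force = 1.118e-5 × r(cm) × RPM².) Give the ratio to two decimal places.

At fixed RCF, N ∝ 1/√r, so N_A/N_B = √(r_B/r_A) = √(9.0/4.4) = √2.045455 = 1.4302.

1.43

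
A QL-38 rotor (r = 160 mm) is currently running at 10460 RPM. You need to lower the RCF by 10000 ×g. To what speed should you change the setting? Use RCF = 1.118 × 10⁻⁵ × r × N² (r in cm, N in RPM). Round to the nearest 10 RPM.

7310 RPM

r = 160 mm = 16.0 cm
Current RCF = 1.118 × 10⁻⁵ × 16 × (10460)² = 1.118 × 10⁻⁵ × 16 × 109,411,600 ≈ 19,571.5 × g
Target RCF = 19,571.5 − 10,000 = 9,571.5 × g
N² = 9,571.5 / (17.888 × 10⁻⁵) = 53,507,938
N ≈ √53,507,938 ≈ 7,314.9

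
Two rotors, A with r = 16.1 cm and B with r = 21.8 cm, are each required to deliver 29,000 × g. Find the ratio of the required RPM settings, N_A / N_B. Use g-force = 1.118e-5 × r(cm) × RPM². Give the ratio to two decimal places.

At fixed RCF, N ∝ 1/√r, so N_A/N_B = √(r_B/r_A) = √(21.8/16.1) = √1.354037 = 1.1636.

1.16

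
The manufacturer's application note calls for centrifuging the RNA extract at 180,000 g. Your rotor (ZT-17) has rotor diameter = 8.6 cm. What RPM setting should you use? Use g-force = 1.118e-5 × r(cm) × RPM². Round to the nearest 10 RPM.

r = 8.6 / 2 = 4.3 cm
180,000 = 1.118 × 10⁻⁵ × 4.3 × N²
N² = 180,000 / (4.8074 × 10⁻⁵) = 3,744,227,649
N ≈ √3,744,227,649 ≈ 61,190.1

≈ 61190 RPM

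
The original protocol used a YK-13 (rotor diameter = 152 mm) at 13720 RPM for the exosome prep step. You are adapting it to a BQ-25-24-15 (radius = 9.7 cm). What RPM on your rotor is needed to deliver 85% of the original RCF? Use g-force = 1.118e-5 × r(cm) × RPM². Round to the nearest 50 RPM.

≈ 11200 RPM

Original rotor: r = 152 mm / 2 = 76 mm = 7.6 cm
RCF_original = 1.118 × 10⁻⁵ × 7.6 × (13720)² = 1.118 × 10⁻⁵ × 7.6 × 188,238,400 ≈ 15,994.2 × g
Target RCF = 0.85 × 15,994.2 ≈ 13,595.1 × g
13,595.1 = 1.118 × 10⁻⁵ × 9.7 × N²
N² = 13,595.1 / (10.8446 × 10⁻⁵) = 125,362,853
N ≈ √125,362,853 ≈ 11,196.6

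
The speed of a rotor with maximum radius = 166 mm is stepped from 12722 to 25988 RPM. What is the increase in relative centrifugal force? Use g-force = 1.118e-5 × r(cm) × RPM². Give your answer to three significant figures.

≈ 95300 x g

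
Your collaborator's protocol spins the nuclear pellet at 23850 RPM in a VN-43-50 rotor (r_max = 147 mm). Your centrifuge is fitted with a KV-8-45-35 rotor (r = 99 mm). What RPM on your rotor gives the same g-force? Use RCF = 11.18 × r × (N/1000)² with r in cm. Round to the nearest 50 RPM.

Original rotor: r = 147 mm = 14.7 cm
RCF_original = 11.18 × 14.7 × (23.85)² = 11.18 × 14.7 × 568.8225 ≈ 93,483.7 × g
Your rotor: r = 99 mm = 9.9 cm
93,483.7 = 11.18 × 9.9 × (N/1000)²
(N/1000)² = 93,483.7 / 110.682 = 844.6152
N = 1000 × √844.6152 ≈ 29,062.3

≈ 29050 RPM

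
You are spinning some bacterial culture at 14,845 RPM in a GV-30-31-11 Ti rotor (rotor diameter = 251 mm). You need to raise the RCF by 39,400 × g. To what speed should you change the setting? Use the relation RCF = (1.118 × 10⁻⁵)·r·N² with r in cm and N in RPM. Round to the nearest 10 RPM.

≈ 22390 RPM

r = 251 mm / 2 = 125.5 mm = 12.55 cm
Current RCF = 1.118 × 10⁻⁵ × 12.55 × (14845)² = 1.118 × 10⁻⁵ × 12.55 × 220,374,025 ≈ 30,920.5 × g
Target RCF = 30,920.5 + 39,400 = 70,320.5 × g
N² = 70,320.5 / (14.0309 × 10⁻⁵) = 501,183,103
N ≈ √501,183,103 ≈ 22,387.1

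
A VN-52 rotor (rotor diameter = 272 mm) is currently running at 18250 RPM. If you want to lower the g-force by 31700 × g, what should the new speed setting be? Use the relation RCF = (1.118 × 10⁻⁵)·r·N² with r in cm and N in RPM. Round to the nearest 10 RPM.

r = 272 mm / 2 = 136 mm = 13.6 cm
Current RCF = 1.118 × 10⁻⁵ × 13.6 × (18250)² = 1.118 × 10⁻⁵ × 13.6 × 333,062,500 ≈ 50,641.5 × g
Target RCF = 50,641.5 − 31,700 = 18,941.5 × g
N² = 18,941.5 / (15.2048 × 10⁻⁵) = 124,575,792
N ≈ √124,575,792 ≈ 11,161.4

11160 RPM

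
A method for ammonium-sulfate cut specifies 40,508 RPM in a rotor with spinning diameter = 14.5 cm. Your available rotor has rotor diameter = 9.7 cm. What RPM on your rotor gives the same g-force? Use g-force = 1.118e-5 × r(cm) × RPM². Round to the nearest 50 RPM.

≈ 49550 RPM

Original rotor: r = 14.5 / 2 = 7.25 cm
RCF_original = 1.118 × 10⁻⁵ × 7.25 × (40508)² = 1.118 × 10⁻⁵ × 7.25 × 1,640,898,064 ≈ 133,003 × g
Your rotor: r = 9.7 / 2 = 4.85 cm
133,003 = 1.118 × 10⁻⁵ × 4.85 × N²
N² = 133,003 / (5.4223 × 10⁻⁵) = 2,452,888,995
N ≈ √2,452,888,995 ≈ 49,526.6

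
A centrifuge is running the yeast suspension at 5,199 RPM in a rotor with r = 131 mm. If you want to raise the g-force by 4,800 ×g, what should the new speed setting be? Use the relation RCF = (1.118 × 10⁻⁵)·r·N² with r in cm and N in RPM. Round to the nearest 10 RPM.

7730 RPM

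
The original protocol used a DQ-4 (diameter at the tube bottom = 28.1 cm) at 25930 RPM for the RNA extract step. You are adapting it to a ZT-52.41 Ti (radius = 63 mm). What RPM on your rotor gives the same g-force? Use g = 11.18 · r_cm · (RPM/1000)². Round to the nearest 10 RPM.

≈ 38720 RPM

Original rotor: r = 28.1 / 2 = 14.05 cm
RCF_original = 11.18 × 14.05 × (25.93)² = 11.18 × 14.05 × 672.3649 ≈ 105,614.4 × g
Your rotor: r = 63 mm = 6.3 cm
105,614.4 = 11.18 × 6.3 × (N/1000)²
(N/1000)² = 105,614.4 / 70.434 = 1499.48
N = 1000 × √1499.48 ≈ 38,723.1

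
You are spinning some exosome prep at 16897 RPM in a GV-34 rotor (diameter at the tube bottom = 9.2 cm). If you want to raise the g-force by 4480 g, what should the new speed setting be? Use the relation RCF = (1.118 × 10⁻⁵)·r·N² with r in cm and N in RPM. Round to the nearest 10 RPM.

r = 9.2 / 2 = 4.6 cm
Current RCF = 1.118 × 10⁻⁵ × 4.6 × (16897)² = 1.118 × 10⁻⁵ × 4.6 × 285,508,609 ≈ 14,683.1 × g
Target RCF = 14,683.1 + 4,480 = 19,163.1 × g
N² = 19,163.1 / (5.1428 × 10⁻⁵) = 372,619,974
N ≈ √372,619,974 ≈ 19,303.4

N₂ ≈ 19300 RPM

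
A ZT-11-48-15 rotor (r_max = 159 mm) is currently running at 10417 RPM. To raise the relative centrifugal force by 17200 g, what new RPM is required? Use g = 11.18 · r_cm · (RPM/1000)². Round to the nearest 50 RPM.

r = 159 mm = 15.9 cm
Current RCF = 11.18 × 15.9 × (10.417)² = 11.18 × 15.9 × 108.513889 ≈ 19,289.6 × g
Target RCF = 19,289.6 + 17,200 = 36,489.6 × g
(N/1000)² = 36,489.6 / 177.762 = 205.2722
N = 1000 × √205.2722 ≈ 14,327.3

≈ 14350 RPM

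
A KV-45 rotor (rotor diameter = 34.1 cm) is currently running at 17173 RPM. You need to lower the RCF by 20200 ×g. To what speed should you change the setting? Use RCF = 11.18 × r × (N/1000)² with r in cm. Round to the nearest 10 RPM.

N₂ ≈ 13750 RPM

r = 34.1 / 2 = 17.05 cm
Current RCF = 11.18 × 17.05 × (17.173)² = 11.18 × 17.05 × 294.911929 ≈ 56,215.8 × g
Target RCF = 56,215.8 − 20,200 = 36,015.8 × g
(N/1000)² = 36,015.8 / 190.619 = 188.9413
N = 1000 × √188.9413 ≈ 13,745.6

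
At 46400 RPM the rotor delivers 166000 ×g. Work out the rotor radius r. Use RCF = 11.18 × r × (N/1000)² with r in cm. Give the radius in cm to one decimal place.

6.9 cm

RCF = 11.18 × r × (N/1000)²
166000 = 11.18 × r × (46.4)²
r = 166000 / (11.18 × 2152.96) = 166000 / 24070.09 ≈ 6.897 cm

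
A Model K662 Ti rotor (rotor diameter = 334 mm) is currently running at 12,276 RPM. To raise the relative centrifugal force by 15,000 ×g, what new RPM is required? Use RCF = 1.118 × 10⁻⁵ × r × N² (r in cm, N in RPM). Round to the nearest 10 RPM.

N₂ ≈ 15200 RPM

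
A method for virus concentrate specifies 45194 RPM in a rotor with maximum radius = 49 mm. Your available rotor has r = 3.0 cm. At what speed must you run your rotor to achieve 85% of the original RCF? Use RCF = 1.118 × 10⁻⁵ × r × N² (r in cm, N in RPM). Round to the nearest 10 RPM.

Original rotor: r = 49 mm = 4.9 cm
RCF = 1.118 × 10⁻⁵ × r × N²
RCF_original = 1.118 × 10⁻⁵ × 4.9 × (45194)² = 1.118 × 10⁻⁵ × 4.9 × 2,042,497,636 ≈ 111,892.1 × g
Target RCF = 0.85 × 111,892.1 ≈ 95,108.3 × g
95,108.3 = 1.118 × 10⁻⁵ × 3 × N²
N² = 95,108.3 / (3.354 × 10⁻⁵) = 2,835,667,859
N ≈ √2,835,667,859 ≈ 53,251.0

53250 RPM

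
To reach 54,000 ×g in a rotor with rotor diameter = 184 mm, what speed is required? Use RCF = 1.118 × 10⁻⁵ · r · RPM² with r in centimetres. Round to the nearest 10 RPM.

N ≈ 22910 RPM

r = 184 mm / 2 = 92 mm = 9.2 cm
54,000 = 1.118 × 10⁻⁵ × 9.2 × N²
N² = 54,000 / (10.2856 × 10⁻⁵) = 525,005,833
N ≈ √525,005,833 ≈ 22,913.0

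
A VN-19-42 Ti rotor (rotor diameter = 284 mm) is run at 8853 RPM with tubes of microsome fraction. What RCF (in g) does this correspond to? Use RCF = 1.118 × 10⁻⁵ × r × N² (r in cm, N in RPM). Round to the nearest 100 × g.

≈ 12400 g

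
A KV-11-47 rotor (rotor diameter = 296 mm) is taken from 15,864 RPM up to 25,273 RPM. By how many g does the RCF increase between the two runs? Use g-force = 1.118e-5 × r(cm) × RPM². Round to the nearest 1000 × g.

r = 296 mm / 2 = 148 mm = 14.8 cm
RCF₁ = 1.118 × 10⁻⁵ × 14.8 × (15864)² = 1.118 × 10⁻⁵ × 14.8 × 251,666,496 ≈ 41,641.7 × g
RCF₂ = 1.118 × 10⁻⁵ × 14.8 × (25273)² = 1.118 × 10⁻⁵ × 14.8 × 638,724,529 ≈ 105,685.9 × g
Increase = 105,685.9 − 41,641.7 = 64,044.2

64000 g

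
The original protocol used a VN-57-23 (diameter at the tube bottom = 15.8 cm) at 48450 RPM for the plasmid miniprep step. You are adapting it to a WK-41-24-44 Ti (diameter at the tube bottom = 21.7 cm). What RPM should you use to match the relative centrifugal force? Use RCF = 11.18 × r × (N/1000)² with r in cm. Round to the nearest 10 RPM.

Original rotor: r = 15.8 / 2 = 7.9 cm
RCF_original = 11.18 × 7.9 × (48.45)² = 11.18 × 7.9 × 2,347.4025 ≈ 207,327.3 × g
Your rotor: r = 21.7 / 2 = 10.85 cm
207,327.3 = 11.18 × 10.85 × (N/1000)²
(N/1000)² = 207,327.3 / 121.303 = 1709.169
N = 1000 × √1709.169 ≈ 41,342.1

41340 RPM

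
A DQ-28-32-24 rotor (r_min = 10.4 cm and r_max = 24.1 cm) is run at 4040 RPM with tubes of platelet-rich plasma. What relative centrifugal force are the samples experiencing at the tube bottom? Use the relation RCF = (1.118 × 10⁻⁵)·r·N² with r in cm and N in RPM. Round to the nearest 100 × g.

≈ 4400 ×g

Use r_max = 24.1 cm.
RCF = 1.118 × 10⁻⁵ × r × N²
RCF = 1.118 × 10⁻⁵ × 24.1 × (4040)² = 1.118 × 10⁻⁵ × 24.1 × 16,321,600 ≈ 4,397.7 × g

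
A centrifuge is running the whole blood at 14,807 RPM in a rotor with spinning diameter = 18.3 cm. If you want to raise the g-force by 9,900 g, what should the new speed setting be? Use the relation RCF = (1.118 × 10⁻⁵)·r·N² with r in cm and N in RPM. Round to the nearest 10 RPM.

N₂ ≈ 17780 RPM

r = 18.3 / 2 = 9.15 cm
Current RCF = 1.118 × 10⁻⁵ × 9.15 × (14807)² = 1.118 × 10⁻⁵ × 9.15 × 219,247,249 ≈ 22,428.3 × g
Target RCF = 22,428.3 + 9,900 = 32,328.3 × g
N² = 32,328.3 / (10.2297 × 10⁻⁵) = 316,023,930
N ≈ √316,023,930 ≈ 17,777.1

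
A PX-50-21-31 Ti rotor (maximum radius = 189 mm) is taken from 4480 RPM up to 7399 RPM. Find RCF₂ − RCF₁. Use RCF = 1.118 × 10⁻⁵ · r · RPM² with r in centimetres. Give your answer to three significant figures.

7330 ×g

r = 189 mm = 18.9 cm
RCF₁ = 1.118 × 10⁻⁵ × 18.9 × (4480)² = 1.118 × 10⁻⁵ × 18.9 × 20,070,400 ≈ 4,240.9 × g
RCF₂ = 1.118 × 10⁻⁵ × 18.9 × (7399)² = 1.118 × 10⁻⁵ × 18.9 × 54,745,201 ≈ 11,567.8 × g
Increase = 11,567.8 − 4,240.9 = 7,326.9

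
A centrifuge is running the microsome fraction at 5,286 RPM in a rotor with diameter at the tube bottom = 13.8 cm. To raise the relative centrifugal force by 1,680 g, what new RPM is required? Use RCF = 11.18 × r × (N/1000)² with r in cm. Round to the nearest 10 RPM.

≈ 7050 RPM

r = 13.8 / 2 = 6.9 cm
Current RCF = 11.18 × 6.9 × (5.286)² = 11.18 × 6.9 × 27.941796 ≈ 2,155.5 × g
Target RCF = 2,155.5 + 1,680 = 3,835.5 × g
(N/1000)² = 3,835.5 / 77.142 = 49.72
N = 1000 × √49.72 ≈ 7,051.2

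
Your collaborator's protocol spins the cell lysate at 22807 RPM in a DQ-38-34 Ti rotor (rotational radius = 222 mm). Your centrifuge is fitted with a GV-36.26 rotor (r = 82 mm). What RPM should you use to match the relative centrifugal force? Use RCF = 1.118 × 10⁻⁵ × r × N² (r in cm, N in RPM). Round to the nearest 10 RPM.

37530 RPM

Original rotor: r = 222 mm = 22.2 cm
RCF_original = 1.118 × 10⁻⁵ × 22.2 × (22807)² = 1.118 × 10⁻⁵ × 22.2 × 520,159,249 ≈ 129,101.4 × g
Your rotor: r = 82 mm = 8.2 cm
129,101.4 = 1.118 × 10⁻⁵ × 8.2 × N²
N² = 129,101.4 / (9.1676 × 10⁻⁵) = 1,408,235,525
N ≈ √1,408,235,525 ≈ 37,526.5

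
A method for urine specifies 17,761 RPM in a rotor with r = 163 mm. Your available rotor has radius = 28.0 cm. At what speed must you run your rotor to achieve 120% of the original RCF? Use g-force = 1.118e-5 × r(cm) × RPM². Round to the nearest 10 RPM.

Original rotor: r = 163 mm = 16.3 cm
RCF = 1.118 × 10⁻⁵ × r × N²
RCF_original = 1.118 × 10⁻⁵ × 16.3 × (17761)² = 1.118 × 10⁻⁵ × 16.3 × 315,453,121 ≈ 57,486.3 × g
Target RCF = 1.2 × 57,486.3 ≈ 68,983.6 × g
68,983.6 = 1.118 × 10⁻⁵ × 28 × N²
N² = 68,983.6 / (31.304 × 10⁻⁵) = 220,366,726
N ≈ √220,366,726 ≈ 14,844.8

≈ 14840 RPM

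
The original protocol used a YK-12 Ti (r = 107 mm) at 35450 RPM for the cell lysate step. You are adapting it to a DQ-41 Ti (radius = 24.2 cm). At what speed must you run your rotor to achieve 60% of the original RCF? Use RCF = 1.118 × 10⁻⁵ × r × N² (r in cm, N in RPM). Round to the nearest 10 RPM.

18260 RPM

Original rotor: r = 107 mm = 10.7 cm
RCF = 1.118 × 10⁻⁵ × r × N²
RCF_original = 1.118 × 10⁻⁵ × 10.7 × (35450)² = 1.118 × 10⁻⁵ × 10.7 × 1,256,702,500 ≈ 150,334.3 × g
Target RCF = 0.6 × 150,334.3 ≈ 90,200.6 × g
90,200.6 = 1.118 × 10⁻⁵ × 24.2 × N²
N² = 90,200.6 / (27.0556 × 10⁻⁵) = 333,389,760
N ≈ √333,389,760 ≈ 18,259.0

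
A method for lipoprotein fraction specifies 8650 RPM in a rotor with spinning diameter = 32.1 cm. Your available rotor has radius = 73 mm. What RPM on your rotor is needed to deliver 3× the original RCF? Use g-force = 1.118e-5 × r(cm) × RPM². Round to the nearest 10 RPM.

22220 RPM

Original rotor: r = 32.1 / 2 = 16.05 cm
RCF_original = 1.118 × 10⁻⁵ × 16.05 × (8650)² = 1.118 × 10⁻⁵ × 16.05 × 74,822,500 ≈ 13,426.1 × g
Target RCF = 3 × 13,426.1 ≈ 40,278.3 × g
Your rotor: r = 73 mm = 7.3 cm
40,278.3 = 1.118 × 10⁻⁵ × 7.3 × N²
N² = 40,278.3 / (8.1614 × 10⁻⁵) = 493,521,945
N ≈ √493,521,945 ≈ 22,215.4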